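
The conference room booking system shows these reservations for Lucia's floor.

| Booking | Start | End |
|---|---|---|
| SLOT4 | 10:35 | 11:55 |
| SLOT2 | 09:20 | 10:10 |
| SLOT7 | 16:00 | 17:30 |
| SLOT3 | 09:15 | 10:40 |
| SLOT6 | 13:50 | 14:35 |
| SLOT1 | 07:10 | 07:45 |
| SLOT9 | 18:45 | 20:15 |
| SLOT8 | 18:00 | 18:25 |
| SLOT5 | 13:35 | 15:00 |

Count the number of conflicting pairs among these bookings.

3

Check each pair: they overlap iff neither finishes before the other starts.
Sorted by start: SLOT1, SLOT3, SLOT2, SLOT4, SLOT5, SLOT6, SLOT7, SLOT8, SLOT9.
SLOT3 starts after SLOT1 ends — done with SLOT1.
SLOT2 starts before SLOT3 ends → SLOT3 and SLOT2 overlap.
SLOT4 starts before SLOT3 ends → SLOT3 and SLOT4 overlap.
SLOT5 starts after SLOT3 ends — done with SLOT3.
SLOT4 starts after SLOT2 ends — done with SLOT2.
SLOT5 starts after SLOT4 ends — done with SLOT4.
SLOT6 starts before SLOT5 ends → SLOT5 and SLOT6 overlap.
SLOT7 starts after SLOT5 ends — done with SLOT5.
SLOT7 starts after SLOT6 ends — done with SLOT6.
SLOT8 starts after SLOT7 ends — done with SLOT7.
SLOT9 starts after SLOT8 ends.
Overlapping pairs: SLOT2 & SLOT3, SLOT3 & SLOT4, SLOT5 & SLOT6 — 3 in total.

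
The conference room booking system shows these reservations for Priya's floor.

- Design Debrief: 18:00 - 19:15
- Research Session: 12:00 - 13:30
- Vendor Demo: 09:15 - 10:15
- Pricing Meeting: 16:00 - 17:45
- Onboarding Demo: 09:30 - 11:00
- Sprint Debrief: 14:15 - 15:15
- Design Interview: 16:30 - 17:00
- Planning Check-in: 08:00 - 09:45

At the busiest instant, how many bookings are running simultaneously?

Walk through starts and ends in time order (an end at T is processed before a start at T):
08:00 start Planning Check-in → 1
09:15 start Vendor Demo → 2
09:30 start Onboarding Demo → 3
09:45 end Planning Check-in → 2
10:15 end Vendor Demo → 1
11:00 end Onboarding Demo → 0
12:00 start Research Session → 1
13:30 end Research Session → 0
14:15 start Sprint Debrief → 1
15:15 end Sprint Debrief → 0
16:00 start Pricing Meeting → 1
16:30 start Design Interview → 2
17:00 end Design Interview → 1
17:45 end Pricing Meeting → 0
18:00 start Design Debrief → 1
19:15 end Design Debrief → 0
Peak is 3, at 09:30 (Onboarding Demo, Planning Check-in, Vendor Demo).

3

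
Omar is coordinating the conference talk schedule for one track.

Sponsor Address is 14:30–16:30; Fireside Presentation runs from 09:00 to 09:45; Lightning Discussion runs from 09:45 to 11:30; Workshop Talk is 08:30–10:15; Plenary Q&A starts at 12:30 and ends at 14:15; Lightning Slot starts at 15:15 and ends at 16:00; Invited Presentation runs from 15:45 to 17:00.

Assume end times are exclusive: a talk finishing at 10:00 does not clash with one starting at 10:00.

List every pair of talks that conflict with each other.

Check each pair: they overlap iff neither finishes before the other starts.
Sorted by start: Workshop Talk, Fireside Presentation, Lightning Discussion, Plenary Q&A, Sponsor Address, Lightning Slot, Invited Presentation.
Fireside Presentation starts before Workshop Talk ends → Workshop Talk and Fireside Presentation overlap.
Lightning Discussion starts before Workshop Talk ends → Workshop Talk and Lightning Discussion overlap.
Plenary Q&A starts after Workshop Talk ends — done with Workshop Talk.
Lightning Discussion starts exactly when Fireside Presentation ends (back-to-back, no overlap) — done with Fireside Presentation.
Plenary Q&A starts after Lightning Discussion ends — done with Lightning Discussion.
Sponsor Address starts after Plenary Q&A ends — done with Plenary Q&A.
Lightning Slot starts before Sponsor Address ends → Sponsor Address and Lightning Slot overlap.
Invited Presentation starts before Sponsor Address ends → Sponsor Address and Invited Presentation overlap.
Invited Presentation starts before Lightning Slot ends → Lightning Slot and Invited Presentation overlap.

Fireside Presentation & Workshop Talk, Invited Presentation & Lightning Slot, Invited Presentation & Sponsor Address, Lightning Discussion & Workshop Talk, Lightning Slot & Sponsor Address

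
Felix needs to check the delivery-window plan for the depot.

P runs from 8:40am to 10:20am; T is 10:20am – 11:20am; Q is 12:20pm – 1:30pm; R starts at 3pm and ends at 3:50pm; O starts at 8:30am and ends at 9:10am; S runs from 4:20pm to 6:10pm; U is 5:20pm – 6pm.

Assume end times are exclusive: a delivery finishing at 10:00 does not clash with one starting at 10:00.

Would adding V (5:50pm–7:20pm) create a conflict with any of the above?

O: ends 9:10am at or before V starts 5:50pm → clear.
P: ends 10:20am at or before V starts 5:50pm → clear.
T: ends 11:20am at or before V starts 5:50pm → clear.
Q: ends 1:30pm at or before V starts 5:50pm → clear.
R: ends 3:50pm at or before V starts 5:50pm → clear.
S: starts 4:20pm before V ends 7:20pm, and ends 6:10pm after V starts 5:50pm → overlap.
U: starts 5:20pm before V ends 7:20pm, and ends 6pm after V starts 5:50pm → overlap.
V overlaps S, U.

Yes — it overlaps S, U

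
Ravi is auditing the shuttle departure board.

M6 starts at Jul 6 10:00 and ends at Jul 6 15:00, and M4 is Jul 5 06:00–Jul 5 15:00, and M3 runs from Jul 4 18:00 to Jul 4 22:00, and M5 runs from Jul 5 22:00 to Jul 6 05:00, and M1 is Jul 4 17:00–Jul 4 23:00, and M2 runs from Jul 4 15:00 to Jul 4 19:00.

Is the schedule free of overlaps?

Sorted by start: M2, M1, M3, M4, M5, M6.
M1 starts before M2 ends → M2 and M1 overlap.
That's a conflict, so the schedule is not conflict-free.

No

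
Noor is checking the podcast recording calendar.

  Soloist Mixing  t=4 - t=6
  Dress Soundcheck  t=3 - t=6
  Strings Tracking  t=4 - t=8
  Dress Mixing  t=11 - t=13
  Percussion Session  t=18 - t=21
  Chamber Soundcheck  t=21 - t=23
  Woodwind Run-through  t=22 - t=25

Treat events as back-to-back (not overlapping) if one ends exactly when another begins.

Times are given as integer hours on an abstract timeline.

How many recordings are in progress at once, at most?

3

Walk through starts and ends in time order (an end at T is processed before a start at T):
t=3 start Dress Soundcheck → 1
t=4 start Soloist Mixing → 2
t=4 start Strings Tracking → 3
t=6 end Dress Soundcheck → 2
t=6 end Soloist Mixing → 1
t=8 end Strings Tracking → 0
t=11 start Dress Mixing → 1
t=13 end Dress Mixing → 0
t=18 start Percussion Session → 1
t=21 end Percussion Session → 0
t=21 start Chamber Soundcheck → 1
t=22 start Woodwind Run-through → 2
t=23 end Chamber Soundcheck → 1
t=25 end Woodwind Run-through → 0
Peak is 3, at t=4 (Dress Soundcheck, Soloist Mixing, Strings Tracking).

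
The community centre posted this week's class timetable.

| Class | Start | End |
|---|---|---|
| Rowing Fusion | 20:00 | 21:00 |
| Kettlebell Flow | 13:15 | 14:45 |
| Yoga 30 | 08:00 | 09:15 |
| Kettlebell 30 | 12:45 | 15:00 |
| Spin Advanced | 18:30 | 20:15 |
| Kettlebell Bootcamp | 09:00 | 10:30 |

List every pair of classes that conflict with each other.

Sorted by start: Yoga 30, Kettlebell Bootcamp, Kettlebell 30, Kettlebell Flow, Spin Advanced, Rowing Fusion.
Kettlebell Bootcamp starts before Yoga 30 ends → Yoga 30 and Kettlebell Bootcamp overlap.
Kettlebell 30 starts after Yoga 30 ends, so Yoga 30 has no further overlaps.
Kettlebell 30 starts after Kettlebell Bootcamp ends, so Kettlebell Bootcamp has no further overlaps.
Kettlebell Flow starts before Kettlebell 30 ends → Kettlebell 30 and Kettlebell Flow overlap.
Spin Advanced starts after Kettlebell 30 ends, so Kettlebell 30 has no further overlaps.
Spin Advanced starts after Kettlebell Flow ends, so Kettlebell Flow has no further overlaps.
Rowing Fusion starts before Spin Advanced ends → Spin Advanced and Rowing Fusion overlap.

Kettlebell 30 & Kettlebell Flow, Kettlebell Bootcamp & Yoga 30, Rowing Fusion & Spin Advanced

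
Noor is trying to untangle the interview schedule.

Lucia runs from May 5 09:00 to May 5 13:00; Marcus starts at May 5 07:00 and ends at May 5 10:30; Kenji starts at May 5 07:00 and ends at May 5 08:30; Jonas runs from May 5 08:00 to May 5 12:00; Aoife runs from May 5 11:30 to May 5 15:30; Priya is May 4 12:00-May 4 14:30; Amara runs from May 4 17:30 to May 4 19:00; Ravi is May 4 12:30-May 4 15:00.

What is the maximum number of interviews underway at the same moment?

Walk through starts and ends in time order (an end at T is processed before a start at T):
May 4 12:00 start Priya → 1
May 4 12:30 start Ravi → 2
May 4 14:30 end Priya → 1
May 4 15:00 end Ravi → 0
May 4 17:30 start Amara → 1
May 4 19:00 end Amara → 0
May 5 07:00 start Kenji → 1
May 5 07:00 start Marcus → 2
May 5 08:00 start Jonas → 3
May 5 08:30 end Kenji → 2
May 5 09:00 start Lucia → 3
May 5 10:30 end Marcus → 2
May 5 11:30 start Aoife → 3
May 5 12:00 end Jonas → 2
May 5 13:00 end Lucia → 1
May 5 15:30 end Aoife → 0
Peak is 3, at May 5 08:00 (Jonas, Kenji, Marcus).

3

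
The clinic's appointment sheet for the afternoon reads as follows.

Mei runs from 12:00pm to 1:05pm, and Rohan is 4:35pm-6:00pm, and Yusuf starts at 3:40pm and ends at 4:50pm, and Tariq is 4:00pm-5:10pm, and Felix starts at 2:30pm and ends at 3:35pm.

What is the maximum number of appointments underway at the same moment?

3

Sort all start/end points and keep a running count:
12:00pm start Mei → 1
1:05pm end Mei → 0
2:30pm start Felix → 1
3:35pm end Felix → 0
3:40pm start Yusuf → 1
4:00pm start Tariq → 2
4:35pm start Rohan → 3
4:50pm end Yusuf → 2
5:10pm end Tariq → 1
6:00pm end Rohan → 0
Peak is 3, at 4:35pm (Rohan, Tariq, Yusuf).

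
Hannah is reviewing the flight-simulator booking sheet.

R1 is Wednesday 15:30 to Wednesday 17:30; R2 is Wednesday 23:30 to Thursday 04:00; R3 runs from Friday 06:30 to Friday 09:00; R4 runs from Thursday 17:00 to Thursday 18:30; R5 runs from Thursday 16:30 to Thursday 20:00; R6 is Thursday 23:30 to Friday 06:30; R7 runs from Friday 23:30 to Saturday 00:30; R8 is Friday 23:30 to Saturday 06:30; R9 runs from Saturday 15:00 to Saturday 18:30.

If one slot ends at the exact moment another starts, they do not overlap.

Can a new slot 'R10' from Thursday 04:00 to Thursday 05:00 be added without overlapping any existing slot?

Yes — the slot is free

R1: ends Wednesday 17:30 at or before R10 starts Thursday 04:00 → clear.
R2: ends Thursday 04:00 at or before R10 starts Thursday 04:00 → clear.
R5: starts Thursday 16:30 at or after R10 ends Thursday 05:00 → clear.
R4: starts Thursday 17:00 at or after R10 ends Thursday 05:00 → clear.
R6: starts Thursday 23:30 at or after R10 ends Thursday 05:00 → clear.
R3: starts Friday 06:30 at or after R10 ends Thursday 05:00 → clear.
R7: starts Friday 23:30 at or after R10 ends Thursday 05:00 → clear.
R8: starts Friday 23:30 at or after R10 ends Thursday 05:00 → clear.
R9: starts Saturday 15:00 at or after R10 ends Thursday 05:00 → clear.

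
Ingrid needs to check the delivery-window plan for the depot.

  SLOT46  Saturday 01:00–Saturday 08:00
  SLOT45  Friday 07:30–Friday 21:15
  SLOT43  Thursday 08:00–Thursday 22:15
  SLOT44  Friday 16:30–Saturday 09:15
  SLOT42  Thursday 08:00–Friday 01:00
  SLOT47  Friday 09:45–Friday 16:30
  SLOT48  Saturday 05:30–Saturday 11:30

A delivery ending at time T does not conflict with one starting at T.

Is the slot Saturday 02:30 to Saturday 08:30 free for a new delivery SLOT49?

SLOT42: ends Friday 01:00 at or before SLOT49 starts Saturday 02:30 → clear.
SLOT43: ends Thursday 22:15 at or before SLOT49 starts Saturday 02:30 → clear.
SLOT45: ends Friday 21:15 at or before SLOT49 starts Saturday 02:30 → clear.
SLOT47: ends Friday 16:30 at or before SLOT49 starts Saturday 02:30 → clear.
SLOT44: starts Friday 16:30 before SLOT49 ends Saturday 08:30, and ends Saturday 09:15 after SLOT49 starts Saturday 02:30 → overlap.
SLOT46: starts Saturday 01:00 before SLOT49 ends Saturday 08:30, and ends Saturday 08:00 after SLOT49 starts Saturday 02:30 → overlap.
SLOT48: starts Saturday 05:30 before SLOT49 ends Saturday 08:30, and ends Saturday 11:30 after SLOT49 starts Saturday 02:30 → overlap.
SLOT49 overlaps SLOT44, SLOT46, SLOT48.

No — it overlaps SLOT44, SLOT46, SLOT48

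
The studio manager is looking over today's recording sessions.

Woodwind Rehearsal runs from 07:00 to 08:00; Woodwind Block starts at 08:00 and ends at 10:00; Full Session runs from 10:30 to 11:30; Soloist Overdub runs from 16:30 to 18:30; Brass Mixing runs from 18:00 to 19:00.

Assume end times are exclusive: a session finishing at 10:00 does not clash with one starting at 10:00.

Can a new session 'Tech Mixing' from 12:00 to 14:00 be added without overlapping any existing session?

Yes — the slot is free

Woodwind Rehearsal: ends 08:00 at or before Tech Mixing starts 12:00 → clear.
Woodwind Block: ends 10:00 at or before Tech Mixing starts 12:00 → clear.
Full Session: ends 11:30 at or before Tech Mixing starts 12:00 → clear.
Soloist Overdub: starts 16:30 at or after Tech Mixing ends 14:00 → clear.
Brass Mixing: starts 18:00 at or after Tech Mixing ends 14:00 → clear.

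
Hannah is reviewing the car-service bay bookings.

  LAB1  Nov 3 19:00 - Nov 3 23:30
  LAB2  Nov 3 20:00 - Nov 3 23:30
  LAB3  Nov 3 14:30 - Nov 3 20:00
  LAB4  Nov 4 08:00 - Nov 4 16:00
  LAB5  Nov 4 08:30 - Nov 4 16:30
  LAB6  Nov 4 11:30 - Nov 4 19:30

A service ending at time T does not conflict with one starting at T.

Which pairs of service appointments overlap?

Two intervals overlap when each starts before the other ends.
Sorted by start: LAB3, LAB1, LAB2, LAB4, LAB5, LAB6.
LAB1 starts before LAB3 ends → LAB3 and LAB1 overlap.
LAB2 starts exactly when LAB3 ends (back-to-back, no overlap) — done with LAB3.
LAB2 starts before LAB1 ends → LAB1 and LAB2 overlap.
LAB4 starts after LAB1 ends — done with LAB1.
LAB4 starts after LAB2 ends — done with LAB2.
LAB5 starts before LAB4 ends → LAB4 and LAB5 overlap.
LAB6 starts before LAB4 ends → LAB4 and LAB6 overlap.
LAB6 starts before LAB5 ends → LAB5 and LAB6 overlap.

LAB1 & LAB2, LAB1 & LAB3, LAB4 & LAB5, LAB4 & LAB6, LAB5 & LAB6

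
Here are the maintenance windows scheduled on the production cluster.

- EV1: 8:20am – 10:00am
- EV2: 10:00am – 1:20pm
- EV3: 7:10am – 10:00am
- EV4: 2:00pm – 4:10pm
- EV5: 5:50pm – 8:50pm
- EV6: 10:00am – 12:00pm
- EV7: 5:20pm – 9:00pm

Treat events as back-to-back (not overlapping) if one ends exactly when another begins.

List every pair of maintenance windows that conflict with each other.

Two intervals overlap when each starts before the other ends.
Sorted by start: EV3, EV1, EV2, EV6, EV4, EV7, EV5.
EV1 starts before EV3 ends → EV3 and EV1 overlap.
EV2 starts exactly when EV3 ends (back-to-back, no overlap); EV3 is clear from here.
EV2 starts exactly when EV1 ends (back-to-back, no overlap); EV1 is clear from here.
EV6 starts before EV2 ends → EV2 and EV6 overlap.
EV4 starts after EV2 ends; EV2 is clear from here.
EV4 starts after EV6 ends; EV6 is clear from here.
EV7 starts after EV4 ends; EV4 is clear from here.
EV5 starts before EV7 ends → EV7 and EV5 overlap.

EV1 & EV3, EV2 & EV6, EV5 & EV7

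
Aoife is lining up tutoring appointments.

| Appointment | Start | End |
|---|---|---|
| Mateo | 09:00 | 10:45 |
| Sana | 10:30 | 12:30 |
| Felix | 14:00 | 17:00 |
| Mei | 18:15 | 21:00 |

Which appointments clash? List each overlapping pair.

Check each pair: they overlap iff neither finishes before the other starts.
Sorted by start: Mateo, Sana, Felix, Mei.
Sana starts before Mateo ends → Mateo and Sana overlap.
Felix starts after Mateo ends, so Mateo has no further overlaps.
Felix starts after Sana ends, so Sana has no further overlaps.
Mei starts after Felix ends.

Mateo & Sana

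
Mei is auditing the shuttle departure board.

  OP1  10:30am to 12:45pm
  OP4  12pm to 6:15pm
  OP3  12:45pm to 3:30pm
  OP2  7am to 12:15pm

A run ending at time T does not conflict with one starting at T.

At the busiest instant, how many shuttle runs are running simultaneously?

3

Sort all start/end points and keep a running count:
7am start OP2 → 1
10:30am start OP1 → 2
12pm start OP4 → 3
12:15pm end OP2 → 2
12:45pm end OP1 → 1
12:45pm start OP3 → 2
3:30pm end OP3 → 1
6:15pm end OP4 → 0
Peak is 3, at 12pm (OP1, OP2, OP4).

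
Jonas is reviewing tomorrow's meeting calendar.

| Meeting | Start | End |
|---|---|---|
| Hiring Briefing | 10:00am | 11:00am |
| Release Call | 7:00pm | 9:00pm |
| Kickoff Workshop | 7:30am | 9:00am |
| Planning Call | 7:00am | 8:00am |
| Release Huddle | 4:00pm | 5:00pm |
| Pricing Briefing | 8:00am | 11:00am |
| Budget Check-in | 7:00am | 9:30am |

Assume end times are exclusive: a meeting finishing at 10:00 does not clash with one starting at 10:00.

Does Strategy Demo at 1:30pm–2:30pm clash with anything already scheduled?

No — it doesn't clash with anything

Budget Check-in: ends 9:30am at or before Strategy Demo starts 1:30pm → clear.
Planning Call: ends 8:00am at or before Strategy Demo starts 1:30pm → clear.
Kickoff Workshop: ends 9:00am at or before Strategy Demo starts 1:30pm → clear.
Pricing Briefing: ends 11:00am at or before Strategy Demo starts 1:30pm → clear.
Hiring Briefing: ends 11:00am at or before Strategy Demo starts 1:30pm → clear.
Release Huddle: starts 4:00pm at or after Strategy Demo ends 2:30pm → clear.
Release Call: starts 7:00pm at or after Strategy Demo ends 2:30pm → clear.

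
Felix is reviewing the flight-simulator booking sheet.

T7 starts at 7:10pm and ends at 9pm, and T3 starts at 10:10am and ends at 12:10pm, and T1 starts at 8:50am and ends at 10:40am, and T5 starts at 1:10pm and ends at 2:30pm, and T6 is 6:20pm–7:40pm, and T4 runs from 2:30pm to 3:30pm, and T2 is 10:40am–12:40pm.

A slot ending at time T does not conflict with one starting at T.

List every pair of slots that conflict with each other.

T1 & T3, T2 & T3, T6 & T7

Check each pair: they overlap iff neither finishes before the other starts.
Sorted by start: T1, T3, T2, T5, T4, T6, T7.
T3 starts before T1 ends → T1 and T3 overlap.
T2 starts exactly when T1 ends (back-to-back, no overlap) — done with T1.
T2 starts before T3 ends → T3 and T2 overlap.
T5 starts after T3 ends — done with T3.
T5 starts after T2 ends — done with T2.
T4 starts exactly when T5 ends (back-to-back, no overlap) — done with T5.
T6 starts after T4 ends — done with T4.
T7 starts before T6 ends → T6 and T7 overlap.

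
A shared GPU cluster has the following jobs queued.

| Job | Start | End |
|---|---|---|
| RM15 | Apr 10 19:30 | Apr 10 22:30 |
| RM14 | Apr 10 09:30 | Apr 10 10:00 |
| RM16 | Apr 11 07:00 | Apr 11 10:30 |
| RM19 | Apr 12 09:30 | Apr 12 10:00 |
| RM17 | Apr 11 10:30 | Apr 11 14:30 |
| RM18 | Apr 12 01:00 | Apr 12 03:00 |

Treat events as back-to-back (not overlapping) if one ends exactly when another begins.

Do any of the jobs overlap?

Check each pair: they overlap iff neither finishes before the other starts.
Sorted by start: RM14, RM15, RM16, RM17, RM18, RM19.
RM15 starts after RM14 ends — done with RM14.
RM16 starts after RM15 ends — done with RM15.
RM17 starts exactly when RM16 ends (back-to-back, no overlap) — done with RM16.
RM18 starts after RM17 ends — done with RM17.
RM19 starts after RM18 ends.
Every pair is clear; the schedule has no overlaps.

No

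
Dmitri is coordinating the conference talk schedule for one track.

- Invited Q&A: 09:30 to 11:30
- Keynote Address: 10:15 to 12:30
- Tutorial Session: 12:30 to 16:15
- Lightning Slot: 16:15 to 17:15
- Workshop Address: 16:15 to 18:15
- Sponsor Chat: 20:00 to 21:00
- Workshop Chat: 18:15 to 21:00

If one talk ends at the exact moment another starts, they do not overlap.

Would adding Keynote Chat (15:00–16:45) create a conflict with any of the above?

Invited Q&A: ends 11:30 at or before Keynote Chat starts 15:00 → clear.
Keynote Address: ends 12:30 at or before Keynote Chat starts 15:00 → clear.
Tutorial Session: starts 12:30 before Keynote Chat ends 16:45, and ends 16:15 after Keynote Chat starts 15:00 → overlap.
Lightning Slot: starts 16:15 before Keynote Chat ends 16:45, and ends 17:15 after Keynote Chat starts 15:00 → overlap.
Workshop Address: starts 16:15 before Keynote Chat ends 16:45, and ends 18:15 after Keynote Chat starts 15:00 → overlap.
Workshop Chat: starts 18:15 at or after Keynote Chat ends 16:45 → clear.
Sponsor Chat: starts 20:00 at or after Keynote Chat ends 16:45 → clear.
Keynote Chat overlaps Tutorial Session, Lightning Slot, Workshop Address.

Yes — it overlaps Lightning Slot, Tutorial Session, Workshop Address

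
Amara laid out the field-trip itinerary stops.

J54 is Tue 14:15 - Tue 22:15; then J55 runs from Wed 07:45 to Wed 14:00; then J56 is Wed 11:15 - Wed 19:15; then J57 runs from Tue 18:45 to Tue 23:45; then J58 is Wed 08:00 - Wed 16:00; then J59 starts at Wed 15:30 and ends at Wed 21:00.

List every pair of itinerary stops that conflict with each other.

Sorted by start: J54, J57, J55, J58, J56, J59.
J57 starts before J54 ends → J54 and J57 overlap.
J55 starts after J54 ends, so J54 has no further overlaps.
J55 starts after J57 ends, so J57 has no further overlaps.
J58 starts before J55 ends → J55 and J58 overlap.
J56 starts before J55 ends → J55 and J56 overlap.
J59 starts after J55 ends.
J56 starts before J58 ends → J58 and J56 overlap.
J59 starts before J58 ends → J58 and J59 overlap.
J59 starts before J56 ends → J56 and J59 overlap.

J54 & J57, J55 & J56, J55 & J58, J56 & J58, J56 & J59, J58 & J59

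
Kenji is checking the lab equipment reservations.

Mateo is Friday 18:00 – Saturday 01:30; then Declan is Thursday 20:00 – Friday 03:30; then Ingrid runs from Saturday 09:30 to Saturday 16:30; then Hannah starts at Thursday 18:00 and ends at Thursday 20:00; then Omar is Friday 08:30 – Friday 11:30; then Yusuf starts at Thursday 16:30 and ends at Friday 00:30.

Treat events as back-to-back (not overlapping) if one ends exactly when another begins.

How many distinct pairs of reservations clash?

2

Sorted by start: Yusuf, Hannah, Declan, Omar, Mateo, Ingrid.
Hannah starts before Yusuf ends → Yusuf and Hannah overlap.
Declan starts before Yusuf ends → Yusuf and Declan overlap.
Omar starts after Yusuf ends; Yusuf is clear from here.
Declan starts exactly when Hannah ends (back-to-back, no overlap); Hannah is clear from here.
Omar starts after Declan ends; Declan is clear from here.
Mateo starts after Omar ends; Omar is clear from here.
Ingrid starts after Mateo ends.
Overlapping pairs: Declan & Yusuf, Hannah & Yusuf — 2 in total.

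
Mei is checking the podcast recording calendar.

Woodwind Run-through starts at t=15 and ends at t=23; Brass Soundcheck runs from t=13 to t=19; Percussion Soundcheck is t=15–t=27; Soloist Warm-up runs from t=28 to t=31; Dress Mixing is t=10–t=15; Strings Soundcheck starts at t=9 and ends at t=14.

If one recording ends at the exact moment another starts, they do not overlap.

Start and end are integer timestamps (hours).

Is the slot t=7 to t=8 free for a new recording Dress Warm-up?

Strings Soundcheck: starts t=9 at or after Dress Warm-up ends t=8 → clear.
Dress Mixing: starts t=10 at or after Dress Warm-up ends t=8 → clear.
Brass Soundcheck: starts t=13 at or after Dress Warm-up ends t=8 → clear.
Woodwind Run-through: starts t=15 at or after Dress Warm-up ends t=8 → clear.
Percussion Soundcheck: starts t=15 at or after Dress Warm-up ends t=8 → clear.
Soloist Warm-up: starts t=28 at or after Dress Warm-up ends t=8 → clear.

Yes — the slot is free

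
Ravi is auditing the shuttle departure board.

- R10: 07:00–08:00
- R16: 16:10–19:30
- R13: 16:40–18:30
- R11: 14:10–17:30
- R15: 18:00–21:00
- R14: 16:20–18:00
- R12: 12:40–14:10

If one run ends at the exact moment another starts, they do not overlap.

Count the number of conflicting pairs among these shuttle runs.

8

Sorted by start: R10, R12, R11, R16, R14, R13, R15.
R12 starts after R10 ends, so R10 has no further overlaps.
R11 starts exactly when R12 ends (back-to-back, no overlap), so R12 has no further overlaps.
R16 starts before R11 ends → R11 and R16 overlap.
R14 starts before R11 ends → R11 and R14 overlap.
R13 starts before R11 ends → R11 and R13 overlap.
R15 starts after R11 ends.
R14 starts before R16 ends → R16 and R14 overlap.
R13 starts before R16 ends → R16 and R13 overlap.
R15 starts before R16 ends → R16 and R15 overlap.
R13 starts before R14 ends → R14 and R13 overlap.
R15 starts exactly when R14 ends (back-to-back, no overlap).
R15 starts before R13 ends → R13 and R15 overlap.
Overlapping pairs: R11 & R13, R11 & R14, R11 & R16, R13 & R14, R13 & R15, R13 & R16, R14 & R16, R15 & R16 — 8 in total.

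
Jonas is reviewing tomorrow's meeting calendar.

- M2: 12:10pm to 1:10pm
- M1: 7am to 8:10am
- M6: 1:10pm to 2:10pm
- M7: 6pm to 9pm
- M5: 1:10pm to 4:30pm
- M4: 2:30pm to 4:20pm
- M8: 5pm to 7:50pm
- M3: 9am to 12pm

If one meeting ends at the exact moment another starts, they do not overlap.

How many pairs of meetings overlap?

3

Sorted by start: M1, M3, M2, M5, M6, M4, M8, M7.
M3 starts after M1 ends, so nothing later overlaps M1 either.
M2 starts after M3 ends, so nothing later overlaps M3 either.
M5 starts exactly when M2 ends (back-to-back, no overlap), so nothing later overlaps M2 either.
M6 starts before M5 ends → M5 and M6 overlap.
M4 starts before M5 ends → M5 and M4 overlap.
M8 starts after M5 ends, so nothing later overlaps M5 either.
M4 starts after M6 ends, so nothing later overlaps M6 either.
M8 starts after M4 ends, so nothing later overlaps M4 either.
M7 starts before M8 ends → M8 and M7 overlap.
Overlapping pairs: M4 & M5, M5 & M6, M7 & M8 — 3 in total.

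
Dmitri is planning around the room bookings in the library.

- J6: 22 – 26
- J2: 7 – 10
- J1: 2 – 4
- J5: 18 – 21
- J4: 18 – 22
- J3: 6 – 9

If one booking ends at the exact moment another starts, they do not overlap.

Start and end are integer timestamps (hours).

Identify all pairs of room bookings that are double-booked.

Sorted by start: J1, J3, J2, J4, J5, J6.
J3 starts after J1 ends, so J1 has no further overlaps.
J2 starts before J3 ends → J3 and J2 overlap.
J4 starts after J3 ends, so J3 has no further overlaps.
J4 starts after J2 ends, so J2 has no further overlaps.
J5 starts before J4 ends → J4 and J5 overlap.
J6 starts exactly when J4 ends (back-to-back, no overlap).
J6 starts after J5 ends.

J2 & J3, J4 & J5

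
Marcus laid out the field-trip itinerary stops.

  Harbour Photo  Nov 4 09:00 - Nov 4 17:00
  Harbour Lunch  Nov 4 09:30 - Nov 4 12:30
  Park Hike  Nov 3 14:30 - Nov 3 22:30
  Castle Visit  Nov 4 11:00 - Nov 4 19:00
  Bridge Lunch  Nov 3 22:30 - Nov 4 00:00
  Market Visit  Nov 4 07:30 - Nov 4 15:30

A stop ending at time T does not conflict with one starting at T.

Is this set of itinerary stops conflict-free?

Sorted by start: Park Hike, Bridge Lunch, Market Visit, Harbour Photo, Harbour Lunch, Castle Visit.
Bridge Lunch starts exactly when Park Hike ends (back-to-back, no overlap), so nothing later overlaps Park Hike either.
Market Visit starts after Bridge Lunch ends, so nothing later overlaps Bridge Lunch either.
Harbour Photo starts before Market Visit ends → Market Visit and Harbour Photo overlap.
That's a conflict, so the schedule is not conflict-free.

No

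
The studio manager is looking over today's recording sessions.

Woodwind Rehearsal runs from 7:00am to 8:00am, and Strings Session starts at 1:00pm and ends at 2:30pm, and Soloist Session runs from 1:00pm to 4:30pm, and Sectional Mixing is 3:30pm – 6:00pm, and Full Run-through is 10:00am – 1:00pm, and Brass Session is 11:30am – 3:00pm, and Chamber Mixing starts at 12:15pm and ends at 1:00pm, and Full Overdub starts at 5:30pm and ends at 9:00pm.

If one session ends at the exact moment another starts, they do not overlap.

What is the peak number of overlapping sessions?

Sort all start/end points and keep a running count:
7:00am start Woodwind Rehearsal → 1
8:00am end Woodwind Rehearsal → 0
10:00am start Full Run-through → 1
11:30am start Brass Session → 2
12:15pm start Chamber Mixing → 3
1:00pm end Chamber Mixing → 2
1:00pm end Full Run-through → 1
1:00pm start Soloist Session → 2
1:00pm start Strings Session → 3
2:30pm end Strings Session → 2
3:00pm end Brass Session → 1
3:30pm start Sectional Mixing → 2
4:30pm end Soloist Session → 1
5:30pm start Full Overdub → 2
6:00pm end Sectional Mixing → 1
9:00pm end Full Overdub → 0
Peak is 3, at 12:15pm (Brass Session, Chamber Mixing, Full Run-through).

3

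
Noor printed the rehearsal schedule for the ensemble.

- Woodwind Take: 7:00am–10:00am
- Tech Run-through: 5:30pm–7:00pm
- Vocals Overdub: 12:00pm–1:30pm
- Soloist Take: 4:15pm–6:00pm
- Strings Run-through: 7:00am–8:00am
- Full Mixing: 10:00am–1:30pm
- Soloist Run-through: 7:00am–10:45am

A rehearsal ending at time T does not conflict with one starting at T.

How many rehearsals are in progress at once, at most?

Sort all start/end points and keep a running count:
7:00am start Soloist Run-through → 1
7:00am start Strings Run-through → 2
7:00am start Woodwind Take → 3
8:00am end Strings Run-through → 2
10:00am end Woodwind Take → 1
10:00am start Full Mixing → 2
10:45am end Soloist Run-through → 1
12:00pm start Vocals Overdub → 2
1:30pm end Full Mixing → 1
1:30pm end Vocals Overdub → 0
4:15pm start Soloist Take → 1
5:30pm start Tech Run-through → 2
6:00pm end Soloist Take → 1
7:00pm end Tech Run-through → 0
Peak is 3, at 7:00am (Soloist Run-through, Strings Run-through, Woodwind Take).

3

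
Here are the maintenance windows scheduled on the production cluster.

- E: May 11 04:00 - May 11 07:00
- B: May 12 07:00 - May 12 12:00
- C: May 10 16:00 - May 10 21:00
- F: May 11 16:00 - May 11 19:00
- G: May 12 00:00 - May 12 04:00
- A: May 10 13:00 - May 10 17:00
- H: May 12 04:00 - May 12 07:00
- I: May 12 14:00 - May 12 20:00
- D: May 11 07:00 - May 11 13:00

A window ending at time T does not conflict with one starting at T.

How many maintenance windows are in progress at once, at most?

Sweep the timeline, counting +1 at each start and −1 at each end (ends before starts at a tie):
May 10 13:00 start A → 1
May 10 16:00 start C → 2
May 10 17:00 end A → 1
May 10 21:00 end C → 0
May 11 04:00 start E → 1
May 11 07:00 end E → 0
May 11 07:00 start D → 1
May 11 13:00 end D → 0
May 11 16:00 start F → 1
May 11 19:00 end F → 0
May 12 00:00 start G → 1
May 12 04:00 end G → 0
May 12 04:00 start H → 1
May 12 07:00 end H → 0
May 12 07:00 start B → 1
May 12 12:00 end B → 0
May 12 14:00 start I → 1
May 12 20:00 end I → 0
Peak is 2, at May 10 16:00 (A, C).

2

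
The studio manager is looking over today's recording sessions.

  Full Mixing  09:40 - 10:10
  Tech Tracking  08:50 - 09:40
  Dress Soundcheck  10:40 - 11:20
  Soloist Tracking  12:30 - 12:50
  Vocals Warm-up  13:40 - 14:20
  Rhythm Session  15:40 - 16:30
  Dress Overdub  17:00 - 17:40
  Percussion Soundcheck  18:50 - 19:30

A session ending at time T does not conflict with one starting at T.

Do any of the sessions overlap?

No

Check each pair: they overlap iff neither finishes before the other starts.
Sorted by start: Tech Tracking, Full Mixing, Dress Soundcheck, Soloist Tracking, Vocals Warm-up, Rhythm Session, Dress Overdub, Percussion Soundcheck.
Full Mixing starts exactly when Tech Tracking ends (back-to-back, no overlap), so Tech Tracking has no further overlaps.
Dress Soundcheck starts after Full Mixing ends, so Full Mixing has no further overlaps.
Soloist Tracking starts after Dress Soundcheck ends, so Dress Soundcheck has no further overlaps.
Vocals Warm-up starts after Soloist Tracking ends, so Soloist Tracking has no further overlaps.
Rhythm Session starts after Vocals Warm-up ends, so Vocals Warm-up has no further overlaps.
Dress Overdub starts after Rhythm Session ends, so Rhythm Session has no further overlaps.
Percussion Soundcheck starts after Dress Overdub ends.
Every pair is clear; the schedule has no overlaps.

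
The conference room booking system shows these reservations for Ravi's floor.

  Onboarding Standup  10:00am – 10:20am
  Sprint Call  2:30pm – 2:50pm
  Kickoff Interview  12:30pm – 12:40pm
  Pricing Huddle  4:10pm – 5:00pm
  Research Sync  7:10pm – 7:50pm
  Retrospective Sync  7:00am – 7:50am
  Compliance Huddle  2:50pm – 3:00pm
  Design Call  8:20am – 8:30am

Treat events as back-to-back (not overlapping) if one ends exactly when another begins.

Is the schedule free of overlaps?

Yes

Sorted by start: Retrospective Sync, Design Call, Onboarding Standup, Kickoff Interview, Sprint Call, Compliance Huddle, Pricing Huddle, Research Sync.
Design Call starts after Retrospective Sync ends, so Retrospective Sync has no further overlaps.
Onboarding Standup starts after Design Call ends, so Design Call has no further overlaps.
Kickoff Interview starts after Onboarding Standup ends, so Onboarding Standup has no further overlaps.
Sprint Call starts after Kickoff Interview ends, so Kickoff Interview has no further overlaps.
Compliance Huddle starts exactly when Sprint Call ends (back-to-back, no overlap), so Sprint Call has no further overlaps.
Pricing Huddle starts after Compliance Huddle ends, so Compliance Huddle has no further overlaps.
Research Sync starts after Pricing Huddle ends.
Every pair is clear; the schedule has no overlaps.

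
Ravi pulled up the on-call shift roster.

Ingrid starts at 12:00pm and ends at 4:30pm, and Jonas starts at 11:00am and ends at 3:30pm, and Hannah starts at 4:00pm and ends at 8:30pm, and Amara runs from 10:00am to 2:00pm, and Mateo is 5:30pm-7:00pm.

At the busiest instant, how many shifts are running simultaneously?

Walk through starts and ends in time order (an end at T is processed before a start at T):
10:00am start Amara → 1
11:00am start Jonas → 2
12:00pm start Ingrid → 3
2:00pm end Amara → 2
3:30pm end Jonas → 1
4:00pm start Hannah → 2
4:30pm end Ingrid → 1
5:30pm start Mateo → 2
7:00pm end Mateo → 1
8:30pm end Hannah → 0
Peak is 3, at 12:00pm (Amara, Ingrid, Jonas).

3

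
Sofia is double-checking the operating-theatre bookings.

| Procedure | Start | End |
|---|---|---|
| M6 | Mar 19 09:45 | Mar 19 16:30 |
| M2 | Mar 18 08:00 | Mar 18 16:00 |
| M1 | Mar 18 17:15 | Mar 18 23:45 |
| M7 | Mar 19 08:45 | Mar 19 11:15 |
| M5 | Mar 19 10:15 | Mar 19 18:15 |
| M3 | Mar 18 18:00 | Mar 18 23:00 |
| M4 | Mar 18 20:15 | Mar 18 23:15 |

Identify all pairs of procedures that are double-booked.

Sorted by start: M2, M1, M3, M4, M7, M6, M5.
M1 starts after M2 ends — done with M2.
M3 starts before M1 ends → M1 and M3 overlap.
M4 starts before M1 ends → M1 and M4 overlap.
M7 starts after M1 ends — done with M1.
M4 starts before M3 ends → M3 and M4 overlap.
M7 starts after M3 ends — done with M3.
M7 starts after M4 ends — done with M4.
M6 starts before M7 ends → M7 and M6 overlap.
M5 starts before M7 ends → M7 and M5 overlap.
M5 starts before M6 ends → M6 and M5 overlap.

M1 & M3, M1 & M4, M3 & M4, M5 & M6, M5 & M7, M6 & M7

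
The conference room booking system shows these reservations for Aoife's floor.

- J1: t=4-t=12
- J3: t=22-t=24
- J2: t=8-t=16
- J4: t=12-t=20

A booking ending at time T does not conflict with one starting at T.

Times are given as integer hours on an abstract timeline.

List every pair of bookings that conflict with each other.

Check each pair: they overlap iff neither finishes before the other starts.
Sorted by start: J1, J2, J4, J3.
J2 starts before J1 ends → J1 and J2 overlap.
J4 starts exactly when J1 ends (back-to-back, no overlap); J1 is clear from here.
J4 starts before J2 ends → J2 and J4 overlap.
J3 starts after J2 ends.
J3 starts after J4 ends.

J1 & J2, J2 & J4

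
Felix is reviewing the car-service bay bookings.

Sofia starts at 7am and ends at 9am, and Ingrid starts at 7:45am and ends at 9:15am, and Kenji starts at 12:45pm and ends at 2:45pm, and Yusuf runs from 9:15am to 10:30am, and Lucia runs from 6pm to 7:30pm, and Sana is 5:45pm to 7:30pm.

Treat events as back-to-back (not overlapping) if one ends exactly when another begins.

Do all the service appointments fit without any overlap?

No

Sorted by start: Sofia, Ingrid, Yusuf, Kenji, Sana, Lucia.
Ingrid starts before Sofia ends → Sofia and Ingrid overlap.
That's a conflict, so the schedule is not conflict-free.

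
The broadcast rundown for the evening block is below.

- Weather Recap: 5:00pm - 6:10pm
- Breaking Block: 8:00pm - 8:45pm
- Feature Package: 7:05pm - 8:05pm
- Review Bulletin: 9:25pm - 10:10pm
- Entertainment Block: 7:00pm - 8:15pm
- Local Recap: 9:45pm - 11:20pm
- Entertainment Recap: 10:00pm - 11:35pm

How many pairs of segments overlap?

6

Sorted by start: Weather Recap, Entertainment Block, Feature Package, Breaking Block, Review Bulletin, Local Recap, Entertainment Recap.
Entertainment Block starts after Weather Recap ends; Weather Recap is clear from here.
Feature Package starts before Entertainment Block ends → Entertainment Block and Feature Package overlap.
Breaking Block starts before Entertainment Block ends → Entertainment Block and Breaking Block overlap.
Review Bulletin starts after Entertainment Block ends; Entertainment Block is clear from here.
Breaking Block starts before Feature Package ends → Feature Package and Breaking Block overlap.
Review Bulletin starts after Feature Package ends; Feature Package is clear from here.
Review Bulletin starts after Breaking Block ends; Breaking Block is clear from here.
Local Recap starts before Review Bulletin ends → Review Bulletin and Local Recap overlap.
Entertainment Recap starts before Review Bulletin ends → Review Bulletin and Entertainment Recap overlap.
Entertainment Recap starts before Local Recap ends → Local Recap and Entertainment Recap overlap.
Overlapping pairs: Breaking Block & Entertainment Block, Breaking Block & Feature Package, Entertainment Block & Feature Package, Entertainment Recap & Local Recap, Entertainment Recap & Review Bulletin, Local Recap & Review Bulletin — 6 in total.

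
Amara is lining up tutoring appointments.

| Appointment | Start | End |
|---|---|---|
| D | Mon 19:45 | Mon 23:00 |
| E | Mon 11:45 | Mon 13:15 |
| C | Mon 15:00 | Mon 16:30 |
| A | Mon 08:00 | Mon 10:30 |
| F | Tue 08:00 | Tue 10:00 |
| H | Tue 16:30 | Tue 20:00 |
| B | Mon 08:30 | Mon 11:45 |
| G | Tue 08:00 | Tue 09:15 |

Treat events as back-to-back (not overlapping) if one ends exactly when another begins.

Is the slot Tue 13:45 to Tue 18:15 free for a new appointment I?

No — it overlaps H

A: ends Mon 10:30 at or before I starts Tue 13:45 → clear.
B: ends Mon 11:45 at or before I starts Tue 13:45 → clear.
E: ends Mon 13:15 at or before I starts Tue 13:45 → clear.
C: ends Mon 16:30 at or before I starts Tue 13:45 → clear.
D: ends Mon 23:00 at or before I starts Tue 13:45 → clear.
F: ends Tue 10:00 at or before I starts Tue 13:45 → clear.
G: ends Tue 09:15 at or before I starts Tue 13:45 → clear.
H: starts Tue 16:30 before I ends Tue 18:15, and ends Tue 20:00 after I starts Tue 13:45 → overlap.
I overlaps H.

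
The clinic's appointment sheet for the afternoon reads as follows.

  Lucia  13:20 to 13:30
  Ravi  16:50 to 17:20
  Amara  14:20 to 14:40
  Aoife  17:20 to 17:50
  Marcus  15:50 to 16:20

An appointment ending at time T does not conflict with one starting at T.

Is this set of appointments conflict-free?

Sorted by start: Lucia, Amara, Marcus, Ravi, Aoife.
Amara starts after Lucia ends, so Lucia has no further overlaps.
Marcus starts after Amara ends, so Amara has no further overlaps.
Ravi starts after Marcus ends, so Marcus has no further overlaps.
Aoife starts exactly when Ravi ends (back-to-back, no overlap).
Every pair is clear; the schedule has no overlaps.

Yes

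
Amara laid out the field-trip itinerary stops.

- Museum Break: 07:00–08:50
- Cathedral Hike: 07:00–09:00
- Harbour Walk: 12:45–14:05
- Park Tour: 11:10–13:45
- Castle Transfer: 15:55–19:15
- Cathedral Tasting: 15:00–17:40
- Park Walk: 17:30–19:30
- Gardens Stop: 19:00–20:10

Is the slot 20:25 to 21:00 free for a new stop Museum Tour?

Yes — the slot is free

Museum Break: ends 08:50 at or before Museum Tour starts 20:25 → clear.
Cathedral Hike: ends 09:00 at or before Museum Tour starts 20:25 → clear.
Park Tour: ends 13:45 at or before Museum Tour starts 20:25 → clear.
Harbour Walk: ends 14:05 at or before Museum Tour starts 20:25 → clear.
Cathedral Tasting: ends 17:40 at or before Museum Tour starts 20:25 → clear.
Castle Transfer: ends 19:15 at or before Museum Tour starts 20:25 → clear.
Park Walk: ends 19:30 at or before Museum Tour starts 20:25 → clear.
Gardens Stop: ends 20:10 at or before Museum Tour starts 20:25 → clear.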